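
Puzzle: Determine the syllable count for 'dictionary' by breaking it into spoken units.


Break 'dictionary' into syllables: dic-tion-ar-y -> dic | tion | ar | y = 4 syllables

4 syllables


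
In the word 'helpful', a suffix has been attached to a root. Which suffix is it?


The word 'helpful' = 'help' (root) + '-ful' (suffix). The suffix is '-ful'.

ful


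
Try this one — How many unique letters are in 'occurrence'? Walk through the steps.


Unique letters in 'occurrence': {c, e, n, o, r, u} = 6 distinct letters.

6


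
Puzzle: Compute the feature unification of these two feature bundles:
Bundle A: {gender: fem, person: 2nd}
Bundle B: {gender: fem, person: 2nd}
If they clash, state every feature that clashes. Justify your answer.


Compare features:
gender: A=fem vs B=fem -> unified: fem
person: A=2nd vs B=2nd -> unified: 2nd
No clashes found.

Unified: {gender: fem, person: 2nd}


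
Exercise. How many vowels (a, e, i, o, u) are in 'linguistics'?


Vowels in 'linguistics': i, u, i, i = 4 vowels.

4


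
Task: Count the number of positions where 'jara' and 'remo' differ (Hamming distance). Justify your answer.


Alignment:
Position 1: 'j' vs 'r' = DIFFER
Position 2: 'a' vs 'e' = DIFFER
Position 3: 'r' vs 'm' = DIFFER
Position 4: 'a' vs 'o' = DIFFER
Total differences: 4

4


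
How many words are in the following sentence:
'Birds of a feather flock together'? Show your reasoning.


Split into words: Birds | of | a | feather | flock | together = 6 words.

6


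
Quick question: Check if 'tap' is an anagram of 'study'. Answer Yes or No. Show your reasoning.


Sorted letters of 'tap': 'apt'
Sorted letters of 'study': 'dstuy'
They do not match.

No


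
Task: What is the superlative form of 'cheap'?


Apply superlative formation (add -est): 'cheap' -> 'cheapest'.

cheapest


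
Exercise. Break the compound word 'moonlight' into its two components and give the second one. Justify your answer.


Split 'moonlight' into 'moon' + 'light'. The second part is 'light'.

light


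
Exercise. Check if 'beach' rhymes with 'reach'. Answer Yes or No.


Rime (stressed vowel + following sounds) of 'beach': -each = /iːtʃ/
Rime of 'reach': -each = /iːtʃ/
/iːtʃ/ and /iːtʃ/ are the same ending sound, so the words rhyme.

Yes


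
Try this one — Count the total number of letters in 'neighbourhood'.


Spell out 'neighbourhood' and number each letter: n(1), e(2), i(3), g(4), h(5), b(6), o(7), u(8), r(9), h(10), o(11), o(12), d(13). Total: 13 letters.

13


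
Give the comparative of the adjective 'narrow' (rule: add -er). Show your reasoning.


Apply comparative formation (add -er): 'narrow' -> 'narrower'.

narrower


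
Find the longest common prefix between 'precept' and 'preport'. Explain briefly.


Compare from the start: 3 characters match: 'pre'. Mismatch at position 4: 'c' vs 'p'.

pre


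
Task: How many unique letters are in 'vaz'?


Unique letters in 'vaz': {a, v, z} = 3 distinct letters.

3


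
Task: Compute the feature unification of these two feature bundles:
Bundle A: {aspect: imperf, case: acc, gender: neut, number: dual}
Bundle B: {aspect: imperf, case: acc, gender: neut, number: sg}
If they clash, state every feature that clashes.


Compare features:
aspect: A=imperf vs B=imperf -> unified: imperf
case: A=acc vs B=acc -> unified: acc
gender: A=neut vs B=neut -> unified: neut
number: A=dual vs B=sg -> CLASH
Clash detected on feature 'number' (dual vs sg); unification fails.

CLASH on 'number' (dual vs sg)


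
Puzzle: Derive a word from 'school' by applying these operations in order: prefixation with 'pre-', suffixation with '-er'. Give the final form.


Step 1: Add prefix 'pre-' to 'school' = 'preschool'
Step 2: Add suffix '-er' to 'preschool' = 'preschooler'

preschooler


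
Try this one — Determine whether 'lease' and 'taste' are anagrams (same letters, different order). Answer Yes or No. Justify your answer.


Sorted letters of 'lease': 'aeels'
Sorted letters of 'taste': 'aestt'
They do not match.

No


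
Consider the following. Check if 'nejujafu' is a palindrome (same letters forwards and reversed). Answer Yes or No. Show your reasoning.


Forward: 'nejujafu'
Reversed: 'ufajujen'
They differ.

No


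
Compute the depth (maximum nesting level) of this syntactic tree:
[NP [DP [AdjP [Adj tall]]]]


Count bracket nesting levels:
'[' at pos 0: depth = 1
'[' at pos 4: depth = 2
'[' at pos 8: depth = 3
'[' at pos 14: depth = 4
Maximum depth reached: 4

4


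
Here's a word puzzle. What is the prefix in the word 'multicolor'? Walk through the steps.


The word 'multicolor' = 'multi' (prefix) + 'color' (root). The prefix is 'multi'.

multi


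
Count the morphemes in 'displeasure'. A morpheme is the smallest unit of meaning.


Decomposition: dis- (prefix) + please (root) + -ure (suffix) = 3 morpheme(s)

3 morphemes


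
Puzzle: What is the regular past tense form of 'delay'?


Apply rule: Add -ed. 'delay' becomes 'delayed'.

delayed


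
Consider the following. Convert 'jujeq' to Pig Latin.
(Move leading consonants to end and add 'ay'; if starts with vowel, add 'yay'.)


'jujeq': move consonant cluster 'j' to end and add 'ay': 'ujeqjay'.

ujeqjay


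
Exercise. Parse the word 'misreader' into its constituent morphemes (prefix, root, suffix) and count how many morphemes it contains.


Step 1: Identify prefix: 'mis' (meaning: wrongly)
Step 2: Identify root: 'read'
Step 3: Identify suffix(es): 'er'
Decomposition: mis- (prefix: wrongly) + read (root) + -er (suffix: one who)
Total morphemes: 3

3 morphemes (mis- (prefix: wrongly) + read (root) + -er (suffix: one who))


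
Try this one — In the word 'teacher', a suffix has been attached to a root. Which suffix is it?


The word 'teacher' = 'teach' (root) + '-er' (suffix). The suffix is '-er'.

er


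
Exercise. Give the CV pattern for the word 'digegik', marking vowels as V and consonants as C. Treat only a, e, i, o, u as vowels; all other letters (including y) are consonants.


Letter mapping: d = C, i = V, g = C, e = V, g = C, i = V, k = C.

CVCVCVC


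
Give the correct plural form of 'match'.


Apply rule: Add -es (sibilant/fricative ending). 'match' becomes 'matches'.

matches


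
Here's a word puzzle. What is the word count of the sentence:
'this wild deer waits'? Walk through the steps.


Split into words: this | wild | deer | waits = 4 words.

4


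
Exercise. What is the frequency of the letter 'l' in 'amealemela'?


Letter 'l' in 'amealemela': found at position(s) 5, 9 = 2 occurrence(s).

2


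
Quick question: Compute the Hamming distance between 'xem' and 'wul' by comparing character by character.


Alignment:
Position 1: 'x' vs 'w' = DIFFER
Position 2: 'e' vs 'u' = DIFFER
Position 3: 'm' vs 'l' = DIFFER
Total differences: 3

3


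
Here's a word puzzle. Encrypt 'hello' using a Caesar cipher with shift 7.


Shift each letter by 7: h -> o, e -> l, l -> s, l -> s, o -> v. Result: 'olssv'.

olssv


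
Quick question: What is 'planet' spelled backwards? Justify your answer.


Reverse 'planet' character by character: 'tenalp'.

tenalp


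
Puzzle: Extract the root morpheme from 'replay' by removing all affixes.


Remove prefix 're' from 'replay' to get root 'play'.

play


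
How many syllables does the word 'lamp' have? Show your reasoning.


Break 'lamp' into syllables: lamp -> lamp = 1 syllable

1 syllable


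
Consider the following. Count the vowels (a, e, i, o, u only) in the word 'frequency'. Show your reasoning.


Vowels in 'frequency': e, u, e = 3 vowels.

3


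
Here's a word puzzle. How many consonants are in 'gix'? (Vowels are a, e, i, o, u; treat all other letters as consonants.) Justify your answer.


Consonants in 'gix': g, x = 2 consonants.

2


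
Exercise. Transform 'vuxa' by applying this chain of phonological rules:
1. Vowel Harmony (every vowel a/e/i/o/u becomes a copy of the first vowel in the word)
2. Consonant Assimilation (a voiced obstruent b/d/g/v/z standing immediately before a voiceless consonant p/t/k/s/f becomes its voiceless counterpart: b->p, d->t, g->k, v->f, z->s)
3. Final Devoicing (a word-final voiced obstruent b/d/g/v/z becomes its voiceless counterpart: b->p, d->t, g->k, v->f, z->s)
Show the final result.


Starting form: 'vuxa'
Rule 1: Vowel Harmony: all vowels become 'u' (matching first vowel). 'vuxa' -> 'vuxu'
Rule 2: Consonant Assimilation: no voiced obstruent (b/d/g/v/z) stands immediately before a voiceless consonant (p/t/k/s/f). No change.
Rule 3: Final Devoicing: the word ends in the vowel 'u', not a consonant. No change.
Final form: 'vuxu'

vuxu


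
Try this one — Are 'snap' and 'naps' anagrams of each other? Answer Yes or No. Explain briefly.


Sorted letters of 'snap': 'anps'
Sorted letters of 'naps': 'anps'
They match.

Yes


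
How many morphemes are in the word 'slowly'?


Decomposition: slow (root) + -ly (suffix) = 2 morpheme(s)

2 morphemes


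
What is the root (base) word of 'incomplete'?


Remove prefix 'in' from 'incomplete' to get root 'complete'.

complete


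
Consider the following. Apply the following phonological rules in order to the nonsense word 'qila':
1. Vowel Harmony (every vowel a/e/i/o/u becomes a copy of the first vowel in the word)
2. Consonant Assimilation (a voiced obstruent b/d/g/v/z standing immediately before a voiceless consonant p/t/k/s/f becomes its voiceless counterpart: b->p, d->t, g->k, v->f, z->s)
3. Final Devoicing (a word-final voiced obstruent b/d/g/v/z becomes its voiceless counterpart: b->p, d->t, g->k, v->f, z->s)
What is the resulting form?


Starting form: 'qila'
Rule 1: Vowel Harmony: all vowels become 'i' (matching first vowel). 'qila' -> 'qili'
Rule 2: Consonant Assimilation: no voiced obstruent (b/d/g/v/z) stands immediately before a voiceless consonant (p/t/k/s/f). No change.
Rule 3: Final Devoicing: the word ends in the vowel 'i', not a consonant. No change.
Final form: 'qili'

qili


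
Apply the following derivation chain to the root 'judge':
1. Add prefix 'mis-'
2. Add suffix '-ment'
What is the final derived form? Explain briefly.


Step 1: Add prefix 'mis-' to 'judge' = 'misjudge'
Step 2: Add suffix '-ment' to 'misjudge' = 'misjudgment'

misjudgment


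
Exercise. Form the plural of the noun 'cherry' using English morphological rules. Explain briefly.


Apply rule: Change -y to -ies (consonant + y). 'cherry' becomes 'cherries'.

cherries


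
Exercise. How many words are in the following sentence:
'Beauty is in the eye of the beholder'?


Split into words: Beauty | is | in | the | eye | of | the | beholder = 8 words.

8


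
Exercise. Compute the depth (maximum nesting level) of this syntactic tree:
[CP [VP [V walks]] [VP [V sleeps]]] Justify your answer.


Count bracket nesting levels:
'[' at pos 0: depth = 1
'[' at pos 4: depth = 2
'[' at pos 8: depth = 3
'[' at pos 19: depth = 2
'[' at pos 23: depth = 3
Maximum depth reached: 3

3


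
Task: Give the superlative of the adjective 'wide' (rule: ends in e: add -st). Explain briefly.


Apply superlative formation (ends in e: add -st): 'wide' -> 'widest'.

widest


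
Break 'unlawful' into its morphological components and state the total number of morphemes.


Step 1: Identify prefix: 'un' (meaning: not/reverse)
Step 2: Identify root: 'law'
Step 3: Identify suffix(es): 'ful'
Decomposition: un- (prefix: not/reverse) + law (root) + -ful (suffix: full of)
Total morphemes: 3

3 morphemes (un- (prefix: not/reverse) + law (root) + -ful (suffix: full of))


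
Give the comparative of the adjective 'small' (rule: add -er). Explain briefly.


Apply comparative formation (add -er): 'small' -> 'smaller'.

smaller


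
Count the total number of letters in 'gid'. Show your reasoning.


Spell out 'gid' and number each letter: g(1), i(2), d(3). Total: 3 letters.

3


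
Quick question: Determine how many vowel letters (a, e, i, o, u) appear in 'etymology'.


Vowels in 'etymology': e, o, o = 3 vowels.

3


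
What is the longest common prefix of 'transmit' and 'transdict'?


Compare from the start: 5 characters match: 'trans'. Mismatch at position 6: 'm' vs 'd'.

trans


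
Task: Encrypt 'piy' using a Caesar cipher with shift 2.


Shift each letter by 2: p -> r, i -> k, y -> a. Result: 'rka'.

rka


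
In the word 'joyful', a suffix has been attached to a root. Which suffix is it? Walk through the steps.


The word 'joyful' = 'joy' (root) + '-ful' (suffix). The suffix is '-ful'.

ful


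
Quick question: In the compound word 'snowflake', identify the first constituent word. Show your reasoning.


Split 'snowflake' into 'snow' + 'flake'. The first part is 'snow'.

snow


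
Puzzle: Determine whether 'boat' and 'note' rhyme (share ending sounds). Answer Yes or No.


Rime (stressed vowel + following sounds) of 'boat': -oat = /oʊt/
Rime of 'note': -ote = /oʊt/
/oʊt/ and /oʊt/ are the same ending sound, so the words rhyme.

Yes


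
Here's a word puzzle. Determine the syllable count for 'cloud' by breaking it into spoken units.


Break 'cloud' into syllables: cloud -> cloud = 1 syllable

1 syllable


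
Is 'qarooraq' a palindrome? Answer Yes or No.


Forward: 'qarooraq'
Reversed: 'qarooraq'
They are identical.

Yes


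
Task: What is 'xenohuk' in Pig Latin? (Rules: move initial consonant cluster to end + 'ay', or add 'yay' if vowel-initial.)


'xenohuk': move consonant cluster 'x' to end and add 'ay': 'enohukxay'.

enohukxay


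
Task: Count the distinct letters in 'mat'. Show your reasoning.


Unique letters in 'mat': {a, m, t} = 3 distinct letters.

3


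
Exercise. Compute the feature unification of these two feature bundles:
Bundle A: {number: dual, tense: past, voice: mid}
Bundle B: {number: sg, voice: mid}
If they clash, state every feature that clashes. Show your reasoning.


Compare features:
number: A=dual vs B=sg -> CLASH
tense: A=past vs B=_ -> unified: past
voice: A=mid vs B=mid -> unified: mid
Clash detected on feature 'number' (dual vs sg); unification fails.

CLASH on 'number' (dual vs sg)


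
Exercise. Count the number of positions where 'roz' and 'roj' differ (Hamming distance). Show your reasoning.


Alignment:
Position 1: 'r' vs 'r' = match
Position 2: 'o' vs 'o' = match
Position 3: 'z' vs 'j' = DIFFER
Total differences: 1

1


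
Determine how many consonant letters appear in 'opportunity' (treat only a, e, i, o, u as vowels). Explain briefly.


Consonants in 'opportunity': p, p, r, t, n, t, y = 7 consonants.

7


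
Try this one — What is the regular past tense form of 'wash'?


Apply rule: Add -ed. 'wash' becomes 'washed'.

washed


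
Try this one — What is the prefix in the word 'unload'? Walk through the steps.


The word 'unload' = 'un' (prefix) + 'load' (root). The prefix is 'un'.

un


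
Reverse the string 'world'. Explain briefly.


Reverse 'world' character by character: 'dlrow'.

dlrow


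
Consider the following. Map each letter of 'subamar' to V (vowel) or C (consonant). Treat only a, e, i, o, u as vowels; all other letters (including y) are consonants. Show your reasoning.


Letter mapping: s = C, u = V, b = C, a = V, m = C, a = V, r = C.

CVCVCVC


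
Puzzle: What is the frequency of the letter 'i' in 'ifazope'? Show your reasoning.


Letter 'i' in 'ifazope': found at position(s) 1 = 1 occurrence(s).

1


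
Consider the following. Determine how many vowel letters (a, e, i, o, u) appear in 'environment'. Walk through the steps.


Vowels in 'environment': e, i, o, e = 4 vowels.

4


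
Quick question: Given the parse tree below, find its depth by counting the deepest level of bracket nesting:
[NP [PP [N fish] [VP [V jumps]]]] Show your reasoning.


Count bracket nesting levels:
'[' at pos 0: depth = 1
'[' at pos 4: depth = 2
'[' at pos 8: depth = 3
'[' at pos 17: depth = 3
'[' at pos 21: depth = 4
Maximum depth reached: 4

4


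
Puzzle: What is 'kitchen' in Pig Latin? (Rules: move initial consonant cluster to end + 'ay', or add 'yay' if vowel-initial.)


'kitchen': move consonant cluster 'k' to end and add 'ay': 'itchenkay'.

itchenkay


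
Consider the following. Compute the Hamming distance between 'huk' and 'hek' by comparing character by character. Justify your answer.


Alignment:
Position 1: 'h' vs 'h' = match
Position 2: 'u' vs 'e' = DIFFER
Position 3: 'k' vs 'k' = match
Total differences: 1

1


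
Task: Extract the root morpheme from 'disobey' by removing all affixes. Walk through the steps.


Remove prefix 'dis' from 'disobey' to get root 'obey'.

obey


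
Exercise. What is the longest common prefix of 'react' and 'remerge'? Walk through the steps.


Compare from the start: 2 characters match: 're'. Mismatch at position 3: 'a' vs 'm'.

re


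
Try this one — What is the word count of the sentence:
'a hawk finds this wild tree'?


Split into words: a | hawk | finds | this | wild | tree = 6 words.

6


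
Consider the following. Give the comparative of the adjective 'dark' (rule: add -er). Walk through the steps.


Apply comparative formation (add -er): 'dark' -> 'darker'.

darker


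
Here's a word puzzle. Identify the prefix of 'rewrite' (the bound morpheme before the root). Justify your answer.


The word 'rewrite' = 're' (prefix) + 'write' (root). The prefix is 're'.

re


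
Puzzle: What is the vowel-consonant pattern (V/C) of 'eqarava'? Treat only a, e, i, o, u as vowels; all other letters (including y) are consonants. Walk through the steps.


Letter mapping: e = V, q = C, a = V, r = C, a = V, v = C, a = V.

VCVCVCV


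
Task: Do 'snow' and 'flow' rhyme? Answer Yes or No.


Rime (stressed vowel + following sounds) of 'snow': -ow = /oʊ/
Rime of 'flow': -ow = /oʊ/
/oʊ/ and /oʊ/ are the same ending sound, so the words rhyme.

Yes


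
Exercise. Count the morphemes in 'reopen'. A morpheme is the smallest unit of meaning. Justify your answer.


Decomposition: re- (prefix) + open (root) = 2 morpheme(s)

2 morphemes


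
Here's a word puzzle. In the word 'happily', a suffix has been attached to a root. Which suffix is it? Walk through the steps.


The word 'happily' = 'happy' (root) + '-ly' (suffix). The suffix is '-ly'.

ly


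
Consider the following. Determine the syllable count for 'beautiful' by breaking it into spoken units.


Break 'beautiful' into syllables: beau-ti-ful -> beau | ti | ful = 3 syllables

3 syllables


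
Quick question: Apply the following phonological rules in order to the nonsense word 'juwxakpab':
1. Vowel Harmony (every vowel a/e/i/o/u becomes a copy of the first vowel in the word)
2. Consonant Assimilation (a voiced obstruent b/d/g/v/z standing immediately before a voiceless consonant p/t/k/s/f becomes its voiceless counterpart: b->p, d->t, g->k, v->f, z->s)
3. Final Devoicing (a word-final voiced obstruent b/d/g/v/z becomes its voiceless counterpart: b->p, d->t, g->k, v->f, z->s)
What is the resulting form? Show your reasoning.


Starting form: 'juwxakpab'
Rule 1: Vowel Harmony: all vowels become 'u' (matching first vowel). 'juwxakpab' -> 'juwxukpub'
Rule 2: Consonant Assimilation: no voiced obstruent (b/d/g/v/z) stands immediately before a voiceless consonant (p/t/k/s/f). No change.
Rule 3: Final Devoicing: word-final voiced obstruent 'b' becomes voiceless 'p'. 'juwxukpub' -> 'juwxukpup'
Final form: 'juwxukpup'

juwxukpup


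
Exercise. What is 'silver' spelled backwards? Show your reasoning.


Reverse 'silver' character by character: 'revlis'.

revlis


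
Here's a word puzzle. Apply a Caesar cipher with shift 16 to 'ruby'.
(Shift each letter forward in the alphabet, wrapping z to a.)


Shift each letter by 16: r -> h, u -> k, b -> r, y -> o. Result: 'hkro'.

hkro


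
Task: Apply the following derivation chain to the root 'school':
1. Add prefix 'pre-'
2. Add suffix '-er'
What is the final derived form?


Step 1: Add prefix 'pre-' to 'school' = 'preschool'
Step 2: Add suffix '-er' to 'preschool' = 'preschooler'

preschooler


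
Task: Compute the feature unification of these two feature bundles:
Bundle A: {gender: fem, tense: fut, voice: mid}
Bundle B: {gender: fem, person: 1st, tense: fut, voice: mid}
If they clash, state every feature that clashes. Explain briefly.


Compare features:
gender: A=fem vs B=fem -> unified: fem
person: A=_ vs B=1st -> unified: 1st
tense: A=fut vs B=fut -> unified: fut
voice: A=mid vs B=mid -> unified: mid
No clashes found.

Unified: {gender: fem, person: 1st, tense: fut, voice: mid}


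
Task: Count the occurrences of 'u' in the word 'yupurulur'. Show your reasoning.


Letter 'u' in 'yupurulur': found at position(s) 2, 4, 6, 8 = 4 occurrence(s).

4


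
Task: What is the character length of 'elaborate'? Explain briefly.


Spell out 'elaborate' and number each letter: e(1), l(2), a(3), b(4), o(5), r(6), a(7), t(8), e(9). Total: 9 letters.

9


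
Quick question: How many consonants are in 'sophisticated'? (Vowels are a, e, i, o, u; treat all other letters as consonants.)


Consonants in 'sophisticated': s, p, h, s, t, c, t, d = 8 consonants.

8


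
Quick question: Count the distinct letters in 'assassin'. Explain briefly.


Unique letters in 'assassin': {a, i, n, s} = 4 distinct letters.

4


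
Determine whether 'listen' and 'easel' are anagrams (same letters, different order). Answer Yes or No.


Sorted letters of 'listen': 'eilnst'
Sorted letters of 'easel': 'aeels'
They do not match.

No


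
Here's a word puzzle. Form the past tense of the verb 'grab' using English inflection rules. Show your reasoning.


Apply rule: Double final consonant and add -ed. 'grab' becomes 'grabbed'.

grabbed


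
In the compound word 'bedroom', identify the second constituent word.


Split 'bedroom' into 'bed' + 'room'. The second part is 'room'.

room


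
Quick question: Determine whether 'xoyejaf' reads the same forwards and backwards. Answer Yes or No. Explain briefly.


Forward: 'xoyejaf'
Reversed: 'fajeyox'
They differ.

No


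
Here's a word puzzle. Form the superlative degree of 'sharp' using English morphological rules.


Apply superlative formation (add -est): 'sharp' -> 'sharpest'.

sharpest


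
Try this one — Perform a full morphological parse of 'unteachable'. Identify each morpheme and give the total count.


Step 1: Identify prefix: 'un' (meaning: not/reverse)
Step 2: Identify root: 'teach'
Step 3: Identify suffix(es): 'able'
Decomposition: un- (prefix: not/reverse) + teach (root) + -able (suffix: capable of)
Total morphemes: 3

3 morphemes (un- (prefix: not/reverse) + teach (root) + -able (suffix: capable of))


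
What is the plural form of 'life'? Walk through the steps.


Apply rule: Change -fe to -ves. 'life' becomes 'lives'.

lives


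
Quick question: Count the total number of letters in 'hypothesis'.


Spell out 'hypothesis' and number each letter: h(1), y(2), p(3), o(4), t(5), h(6), e(7), s(8), i(9), s(10). Total: 10 letters.

10


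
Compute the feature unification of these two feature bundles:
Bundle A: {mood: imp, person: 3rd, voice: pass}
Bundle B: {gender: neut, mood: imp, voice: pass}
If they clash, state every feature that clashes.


Compare features:
gender: A=_ vs B=neut -> unified: neut
mood: A=imp vs B=imp -> unified: imp
person: A=3rd vs B=_ -> unified: 3rd
voice: A=pass vs B=pass -> unified: pass
No clashes found.

Unified: {gender: neut, mood: imp, person: 3rd, voice: pass}


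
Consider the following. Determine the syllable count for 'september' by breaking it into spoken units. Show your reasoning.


Break 'september' into syllables: sep-tem-ber -> sep | tem | ber = 3 syllables

3 syllables


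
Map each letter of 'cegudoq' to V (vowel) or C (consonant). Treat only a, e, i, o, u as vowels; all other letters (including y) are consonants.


Letter mapping: c = C, e = V, g = C, u = V, d = C, o = V, q = C.

CVCVCVC


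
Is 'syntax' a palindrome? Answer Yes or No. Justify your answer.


Forward: 'syntax'
Reversed: 'xatnys'
They differ.

No


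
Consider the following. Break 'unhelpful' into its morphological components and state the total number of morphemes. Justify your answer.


Step 1: Identify prefix: 'un' (meaning: not/reverse)
Step 2: Identify root: 'help'
Step 3: Identify suffix(es): 'ful'
Decomposition: un- (prefix: not/reverse) + help (root) + -ful (suffix: full of)
Total morphemes: 3

3 morphemes (un- (prefix: not/reverse) + help (root) + -ful (suffix: full of))


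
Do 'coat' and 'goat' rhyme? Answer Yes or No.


Rime (stressed vowel + following sounds) of 'coat': -oat = /oʊt/
Rime of 'goat': -oat = /oʊt/
/oʊt/ and /oʊt/ are the same ending sound, so the words rhyme.

Yes


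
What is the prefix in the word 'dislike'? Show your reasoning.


The word 'dislike' = 'dis' (prefix) + 'like' (root). The prefix is 'dis'.

dis


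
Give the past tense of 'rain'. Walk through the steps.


Apply rule: Add -ed. 'rain' becomes 'rained'.

rained


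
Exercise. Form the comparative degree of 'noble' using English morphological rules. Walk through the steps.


Apply comparative formation (ends in e: add -r): 'noble' -> 'nobler'.

nobler


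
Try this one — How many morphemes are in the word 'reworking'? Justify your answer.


Decomposition: re- (prefix) + work (root) + -ing (suffix) = 3 morpheme(s)

3 morphemes


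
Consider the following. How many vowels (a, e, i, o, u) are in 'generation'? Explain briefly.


Vowels in 'generation': e, e, a, i, o = 5 vowels.

5


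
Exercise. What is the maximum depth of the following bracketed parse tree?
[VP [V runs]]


Count bracket nesting levels:
'[' at pos 0: depth = 1
'[' at pos 4: depth = 2
Maximum depth reached: 2

2


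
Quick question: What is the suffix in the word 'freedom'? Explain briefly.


The word 'freedom' = 'free' (root) + '-dom' (suffix). The suffix is '-dom'.

dom


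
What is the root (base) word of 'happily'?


Remove suffix '-ly' from 'happily' to get root 'happy'.

happy


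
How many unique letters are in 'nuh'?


Unique letters in 'nuh': {h, n, u} = 3 distinct letters.

3


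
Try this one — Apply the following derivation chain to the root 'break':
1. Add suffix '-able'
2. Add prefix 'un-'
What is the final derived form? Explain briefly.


Step 1: Add suffix '-able' to 'break' = 'breakable'
Step 2: Add prefix 'un-' to 'breakable' = 'unbreakable'

unbreakable


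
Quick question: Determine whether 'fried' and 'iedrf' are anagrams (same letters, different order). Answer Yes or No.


Sorted letters of 'fried': 'defir'
Sorted letters of 'iedrf': 'defir'
They match.

Yes


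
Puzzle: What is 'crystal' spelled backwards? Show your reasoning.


Reverse 'crystal' character by character: 'latsyrc'.

latsyrc


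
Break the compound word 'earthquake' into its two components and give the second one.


Split 'earthquake' into 'earth' + 'quake'. The second part is 'quake'.

quake


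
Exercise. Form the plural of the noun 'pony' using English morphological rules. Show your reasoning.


Apply rule: Change -y to -ies (consonant + y). 'pony' becomes 'ponies'.

ponies


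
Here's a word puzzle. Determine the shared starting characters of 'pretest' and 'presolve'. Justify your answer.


Compare from the start: 3 characters match: 'pre'. Mismatch at position 4: 't' vs 's'.

pre


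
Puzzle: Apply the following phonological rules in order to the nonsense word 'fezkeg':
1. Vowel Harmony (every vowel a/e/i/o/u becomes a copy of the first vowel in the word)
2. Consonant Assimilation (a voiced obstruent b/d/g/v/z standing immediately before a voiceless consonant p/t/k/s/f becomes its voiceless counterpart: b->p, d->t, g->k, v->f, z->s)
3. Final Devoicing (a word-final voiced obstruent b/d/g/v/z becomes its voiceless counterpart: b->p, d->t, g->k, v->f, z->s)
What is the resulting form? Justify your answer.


Starting form: 'fezkeg'
Rule 1: Vowel Harmony: all vowels already match. No change.
Rule 2: Consonant Assimilation: voiced obstruent before voiceless consonant becomes voiceless ('zk' -> 'sk'). 'fezkeg' -> 'feskeg'
Rule 3: Final Devoicing: word-final voiced obstruent 'g' becomes voiceless 'k'. 'feskeg' -> 'feskek'
Final form: 'feskek'

feskek


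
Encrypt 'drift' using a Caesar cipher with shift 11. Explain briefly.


Shift each letter by 11: d -> o, r -> c, i -> t, f -> q, t -> e. Result: 'octqe'.

octqe


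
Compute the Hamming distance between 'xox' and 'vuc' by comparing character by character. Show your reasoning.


Alignment:
Position 1: 'x' vs 'v' = DIFFER
Position 2: 'o' vs 'u' = DIFFER
Position 3: 'x' vs 'c' = DIFFER
Total differences: 3

3


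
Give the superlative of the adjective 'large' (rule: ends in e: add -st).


Apply superlative formation (ends in e: add -st): 'large' -> 'largest'.

largest


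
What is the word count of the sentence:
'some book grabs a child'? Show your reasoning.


Split into words: some | book | grabs | a | child = 5 words.

5


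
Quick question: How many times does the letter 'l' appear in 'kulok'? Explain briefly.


Letter 'l' in 'kulok': found at position(s) 3 = 1 occurrence(s).

1


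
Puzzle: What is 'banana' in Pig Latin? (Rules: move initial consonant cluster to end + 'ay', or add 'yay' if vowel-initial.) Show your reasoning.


'banana': move consonant cluster 'b' to end and add 'ay': 'ananabay'.

ananabay


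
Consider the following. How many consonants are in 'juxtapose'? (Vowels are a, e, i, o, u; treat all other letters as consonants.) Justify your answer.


Consonants in 'juxtapose': j, x, t, p, s = 5 consonants.

5


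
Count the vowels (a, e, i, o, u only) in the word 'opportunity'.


Vowels in 'opportunity': o, o, u, i = 4 vowels.

4


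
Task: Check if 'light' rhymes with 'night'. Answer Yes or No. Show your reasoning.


Rime (stressed vowel + following sounds) of 'light': -ight = /aɪt/
Rime of 'night': -ight = /aɪt/
/aɪt/ and /aɪt/ are the same ending sound, so the words rhyme.

Yes


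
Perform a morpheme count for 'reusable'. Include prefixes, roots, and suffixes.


Decomposition: re- (prefix) + use (root) + -able (suffix) = 3 morpheme(s)

3 morphemes


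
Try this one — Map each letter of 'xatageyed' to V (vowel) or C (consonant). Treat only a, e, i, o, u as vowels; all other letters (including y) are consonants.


Letter mapping: x = C, a = V, t = C, a = V, g = C, e = V, y = C, e = V, d = C.

CVCVCVCVC


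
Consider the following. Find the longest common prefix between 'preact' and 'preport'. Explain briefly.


Compare from the start: 3 characters match: 'pre'. Mismatch at position 4: 'a' vs 'p'.

pre


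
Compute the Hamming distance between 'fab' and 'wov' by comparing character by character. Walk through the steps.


Alignment:
Position 1: 'f' vs 'w' = DIFFER
Position 2: 'a' vs 'o' = DIFFER
Position 3: 'b' vs 'v' = DIFFER
Total differences: 3

3


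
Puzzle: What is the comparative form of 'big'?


Apply comparative formation (double final consonant, add -er): 'big' -> 'bigger'.

bigger


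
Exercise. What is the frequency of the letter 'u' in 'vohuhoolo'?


Letter 'u' in 'vohuhoolo': found at position(s) 4 = 1 occurrence(s).

1


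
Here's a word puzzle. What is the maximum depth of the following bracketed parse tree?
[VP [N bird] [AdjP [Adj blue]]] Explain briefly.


Count bracket nesting levels:
'[' at pos 0: depth = 1
'[' at pos 4: depth = 2
'[' at pos 13: depth = 2
'[' at pos 19: depth = 3
Maximum depth reached: 3

3


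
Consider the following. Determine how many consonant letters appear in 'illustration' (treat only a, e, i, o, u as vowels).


Consonants in 'illustration': l, l, s, t, r, t, n = 7 consonants.

7


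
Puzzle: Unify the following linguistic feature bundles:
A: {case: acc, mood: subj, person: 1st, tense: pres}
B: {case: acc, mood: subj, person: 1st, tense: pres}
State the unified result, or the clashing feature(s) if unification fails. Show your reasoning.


Compare features:
case: A=acc vs B=acc -> unified: acc
mood: A=subj vs B=subj -> unified: subj
person: A=1st vs B=1st -> unified: 1st
tense: A=pres vs B=pres -> unified: pres
No clashes found.

Unified: {case: acc, mood: subj, person: 1st, tense: pres}


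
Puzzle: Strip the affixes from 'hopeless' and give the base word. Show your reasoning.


Remove suffix '-less' from 'hopeless' to get root 'hope'.

hope


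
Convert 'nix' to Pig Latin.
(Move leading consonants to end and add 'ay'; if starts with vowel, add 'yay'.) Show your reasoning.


'nix': move consonant cluster 'n' to end and add 'ay': 'ixnay'.

ixnay


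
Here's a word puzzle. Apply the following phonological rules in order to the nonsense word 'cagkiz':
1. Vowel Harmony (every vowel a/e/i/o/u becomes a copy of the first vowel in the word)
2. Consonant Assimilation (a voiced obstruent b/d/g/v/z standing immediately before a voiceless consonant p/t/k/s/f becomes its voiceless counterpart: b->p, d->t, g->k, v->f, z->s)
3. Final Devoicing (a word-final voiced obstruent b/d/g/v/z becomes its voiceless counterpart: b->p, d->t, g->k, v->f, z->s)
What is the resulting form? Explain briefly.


Starting form: 'cagkiz'
Rule 1: Vowel Harmony: all vowels become 'a' (matching first vowel). 'cagkiz' -> 'cagkaz'
Rule 2: Consonant Assimilation: voiced obstruent before voiceless consonant becomes voiceless ('gk' -> 'kk'). 'cagkaz' -> 'cakkaz'
Rule 3: Final Devoicing: word-final voiced obstruent 'z' becomes voiceless 's'. 'cakkaz' -> 'cakkas'
Final form: 'cakkas'

cakkas


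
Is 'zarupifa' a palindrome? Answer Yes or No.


Forward: 'zarupifa'
Reversed: 'afipuraz'
They differ.

No


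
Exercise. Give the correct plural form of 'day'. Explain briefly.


Apply rule: Add -s. 'day' becomes 'days'.

days


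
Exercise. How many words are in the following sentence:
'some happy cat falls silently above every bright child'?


Split into words: some | happy | cat | falls | silently | above | every | bright | child = 9 words.

9


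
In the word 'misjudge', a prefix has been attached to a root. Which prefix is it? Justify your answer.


The word 'misjudge' = 'mis' (prefix) + 'judge' (root). The prefix is 'mis'.

mis


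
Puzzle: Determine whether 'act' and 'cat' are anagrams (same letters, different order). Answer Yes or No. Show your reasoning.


Sorted letters of 'act': 'act'
Sorted letters of 'cat': 'act'
They match.

Yes


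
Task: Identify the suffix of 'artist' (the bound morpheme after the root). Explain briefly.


The word 'artist' = 'art' (root) + '-ist' (suffix). The suffix is '-ist'.

ist


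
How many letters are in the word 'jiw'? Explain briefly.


Spell out 'jiw' and number each letter: j(1), i(2), w(3). Total: 3 letters.

3


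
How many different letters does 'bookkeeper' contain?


Unique letters in 'bookkeeper': {b, e, k, o, p, r} = 6 distinct letters.

6


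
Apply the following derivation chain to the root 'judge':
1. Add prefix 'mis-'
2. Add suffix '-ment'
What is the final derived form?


Step 1: Add prefix 'mis-' to 'judge' = 'misjudge'
Step 2: Add suffix '-ment' to 'misjudge' = 'misjudgment'

misjudgment


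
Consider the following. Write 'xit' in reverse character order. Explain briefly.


Reverse 'xit' character by character: 'tix'.

tix


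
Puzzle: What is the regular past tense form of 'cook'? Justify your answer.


Apply rule: Add -ed. 'cook' becomes 'cooked'.

cooked


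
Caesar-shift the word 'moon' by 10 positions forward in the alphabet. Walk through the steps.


Shift each letter by 10: m -> w, o -> y, o -> y, n -> x. Result: 'wyyx'.

wyyx


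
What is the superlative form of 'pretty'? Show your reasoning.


Apply superlative formation (consonant + y: change y to i, add -est): 'pretty' -> 'prettiest'.

prettiest


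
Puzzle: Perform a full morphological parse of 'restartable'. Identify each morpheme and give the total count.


Step 1: Identify prefix: 're' (meaning: again)
Step 2: Identify root: 'start'
Step 3: Identify suffix(es): 'able'
Decomposition: re- (prefix: again) + start (root) + -able (suffix: capable of)
Total morphemes: 3

3 morphemes (re- (prefix: again) + start (root) + -able (suffix: capable of))


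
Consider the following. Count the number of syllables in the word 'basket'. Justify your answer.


Break 'basket' into syllables: bas-ket -> bas | ket = 2 syllables

2 syllables


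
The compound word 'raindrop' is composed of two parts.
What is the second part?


Split 'raindrop' into 'rain' + 'drop'. The second part is 'drop'.

drop


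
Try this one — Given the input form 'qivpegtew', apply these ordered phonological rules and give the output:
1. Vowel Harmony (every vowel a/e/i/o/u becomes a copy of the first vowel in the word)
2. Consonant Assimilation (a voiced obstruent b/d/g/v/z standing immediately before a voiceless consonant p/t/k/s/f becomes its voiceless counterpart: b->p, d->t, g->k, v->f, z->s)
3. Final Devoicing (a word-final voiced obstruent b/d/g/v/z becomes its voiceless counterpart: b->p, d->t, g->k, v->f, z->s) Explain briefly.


Starting form: 'qivpegtew'
Rule 1: Vowel Harmony: all vowels become 'i' (matching first vowel). 'qivpegtew' -> 'qivpigtiw'
Rule 2: Consonant Assimilation: voiced obstruent before voiceless consonant becomes voiceless ('vp' -> 'fp', 'gt' -> 'kt'). 'qivpigtiw' -> 'qifpiktiw'
Rule 3: Final Devoicing: final consonant 'w' is not one of the voiced obstruents b/d/g/v/z. No change.
Final form: 'qifpiktiw'

qifpiktiw


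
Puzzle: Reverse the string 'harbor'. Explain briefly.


Reverse 'harbor' character by character: 'robrah'.

robrah


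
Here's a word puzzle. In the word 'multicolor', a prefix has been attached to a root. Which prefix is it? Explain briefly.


The word 'multicolor' = 'multi' (prefix) + 'color' (root). The prefix is 'multi'.

multi


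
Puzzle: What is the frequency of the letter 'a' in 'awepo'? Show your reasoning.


Letter 'a' in 'awepo': found at position(s) 1 = 1 occurrence(s).

1


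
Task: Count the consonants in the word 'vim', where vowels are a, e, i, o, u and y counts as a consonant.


Consonants in 'vim': v, m = 2 consonants.

2


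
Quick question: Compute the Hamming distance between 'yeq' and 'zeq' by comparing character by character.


Alignment:
Position 1: 'y' vs 'z' = DIFFER
Position 2: 'e' vs 'e' = match
Position 3: 'q' vs 'q' = match
Total differences: 1

1


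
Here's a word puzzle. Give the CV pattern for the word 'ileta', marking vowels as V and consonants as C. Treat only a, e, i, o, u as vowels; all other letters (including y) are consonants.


Letter mapping: i = V, l = C, e = V, t = C, a = V.

VCVCV


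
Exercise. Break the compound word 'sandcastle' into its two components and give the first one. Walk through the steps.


Split 'sandcastle' into 'sand' + 'castle'. The first part is 'sand'.

sand


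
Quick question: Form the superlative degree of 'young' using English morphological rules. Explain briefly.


Apply superlative formation (add -est): 'young' -> 'youngest'.

youngest


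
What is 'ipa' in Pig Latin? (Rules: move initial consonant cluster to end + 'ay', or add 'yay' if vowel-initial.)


'ipa' starts with a vowel, so add 'yay': 'ipayay'.

ipayay


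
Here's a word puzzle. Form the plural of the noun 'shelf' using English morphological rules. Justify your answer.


Apply rule: Change -f to -ves. 'shelf' becomes 'shelves'.

shelves
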